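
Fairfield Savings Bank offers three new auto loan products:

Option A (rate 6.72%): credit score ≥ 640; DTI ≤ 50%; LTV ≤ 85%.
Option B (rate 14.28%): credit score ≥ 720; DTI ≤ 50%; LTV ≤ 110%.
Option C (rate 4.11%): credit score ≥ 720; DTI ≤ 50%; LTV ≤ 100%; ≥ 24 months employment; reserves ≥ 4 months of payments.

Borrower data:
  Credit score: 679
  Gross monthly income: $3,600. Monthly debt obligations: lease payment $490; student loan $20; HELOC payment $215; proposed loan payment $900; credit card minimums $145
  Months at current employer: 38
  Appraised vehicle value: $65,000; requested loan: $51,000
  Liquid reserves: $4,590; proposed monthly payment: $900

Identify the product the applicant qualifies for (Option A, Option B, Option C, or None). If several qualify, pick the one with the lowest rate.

Total debts = (490 + 20 + 215 + 900 + 145) = 1,770; DTI = 1,770/3,600 = 49.2%.
LTV = 51,000/65,000 = 78.5%.
Reserves = 4,590/900 = 5.1 months.
Option A: score 679 ≥ 640; DTI 49.2% ≤ 50%; LTV 78.5% ≤ 85% → qualifies.
Option B: score 679 < 720; DTI 49.2% ≤ 50%; LTV 78.5% ≤ 110% → does not qualify.
Option C: score 679 < 720; DTI 49.2% ≤ 50%; LTV 78.5% ≤ 100%; employment 38 ≥ 24 mo; reserves 5.1 ≥ 4 mo → does not qualify.

Option A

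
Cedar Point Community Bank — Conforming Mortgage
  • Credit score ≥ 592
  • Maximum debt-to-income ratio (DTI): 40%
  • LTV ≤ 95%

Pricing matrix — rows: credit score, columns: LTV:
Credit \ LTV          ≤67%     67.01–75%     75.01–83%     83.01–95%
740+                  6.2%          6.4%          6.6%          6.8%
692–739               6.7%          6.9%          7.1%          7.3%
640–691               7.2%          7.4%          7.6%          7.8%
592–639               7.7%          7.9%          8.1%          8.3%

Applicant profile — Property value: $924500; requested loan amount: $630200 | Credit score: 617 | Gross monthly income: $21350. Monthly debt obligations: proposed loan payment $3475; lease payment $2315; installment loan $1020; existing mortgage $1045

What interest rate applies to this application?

7.9%

Credit score 617 ≥ 592; Total monthly debts = (3,475 + 2,315 + 1,020 + 1,045) = 7,855. DTI: 7,855 ÷ 21,350 = 36.8%, within the 40% cap
LTV = 630,200/924,500 = 68.2% ≤ 95%
Row: 617 falls in 592–639. Column: 68.2% falls in 67.01–75%. Rate = 7.9%.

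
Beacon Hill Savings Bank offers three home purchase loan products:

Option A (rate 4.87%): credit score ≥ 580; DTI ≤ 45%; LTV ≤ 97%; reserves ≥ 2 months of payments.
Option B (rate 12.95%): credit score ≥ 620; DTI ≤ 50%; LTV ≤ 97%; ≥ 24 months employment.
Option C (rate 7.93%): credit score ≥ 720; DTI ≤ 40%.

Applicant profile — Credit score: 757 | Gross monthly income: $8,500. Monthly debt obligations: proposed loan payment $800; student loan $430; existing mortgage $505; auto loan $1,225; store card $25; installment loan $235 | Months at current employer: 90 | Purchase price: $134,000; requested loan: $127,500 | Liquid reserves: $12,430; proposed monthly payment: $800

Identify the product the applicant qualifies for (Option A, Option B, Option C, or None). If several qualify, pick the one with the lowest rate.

Total debts = (800 + 430 + 505 + 1,225 + 25 + 235) = 3,220; DTI = 3,220/8,500 = 37.9%.
LTV = 127,500/134,000 = 95.1%.
Reserves = 12,430/800 = 15.5 months.
Option A: score 757 ≥ 580; DTI 37.9% ≤ 45%; LTV 95.1% ≤ 97%; reserves 15.5 ≥ 2 mo → qualifies.
Option B: score 757 ≥ 620; DTI 37.9% ≤ 50%; LTV 95.1% ≤ 97%; employment 90 ≥ 24 mo → qualifies.
Option C: score 757 ≥ 720; DTI 37.9% ≤ 40% → qualifies.
Qualifying: Option A, Option B, Option C. Lowest rate is 4.87% → Option A.

Option A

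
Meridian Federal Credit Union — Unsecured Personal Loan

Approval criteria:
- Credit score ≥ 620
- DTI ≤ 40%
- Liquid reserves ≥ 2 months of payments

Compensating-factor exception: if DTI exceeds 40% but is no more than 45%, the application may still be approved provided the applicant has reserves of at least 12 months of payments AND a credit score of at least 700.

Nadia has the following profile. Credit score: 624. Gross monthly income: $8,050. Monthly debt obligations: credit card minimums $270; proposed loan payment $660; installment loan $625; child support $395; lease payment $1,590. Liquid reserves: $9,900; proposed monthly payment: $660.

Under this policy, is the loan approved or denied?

Denied

Credit score 624 ≥ 620 (meets base)
Total debts = (270 + 660 + 625 + 395 + 1,590) = 3,540. DTI = 3,540/8,050 = 44% > 40% — standard DTI limit exceeded.
Liquid reserves cover 9,900/660 = 15.0 months — ≥ 2 required
DTI 44% is within the 40%–45% exception band; checking compensating factors.
Override check — reserves: 15.0 mo (ok); score: 624 (below 700).
Override conditions not both satisfied; exception does not apply.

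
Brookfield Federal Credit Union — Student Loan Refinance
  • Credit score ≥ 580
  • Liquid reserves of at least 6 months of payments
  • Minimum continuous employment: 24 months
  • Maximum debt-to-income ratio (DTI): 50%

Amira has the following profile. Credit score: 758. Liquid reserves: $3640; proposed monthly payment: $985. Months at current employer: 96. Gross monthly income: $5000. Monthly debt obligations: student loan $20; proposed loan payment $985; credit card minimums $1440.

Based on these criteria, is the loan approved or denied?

Denied

Credit score 758 ≥ 580 (meets)
Liquid reserves cover 3,640/985 = 3.7 months — < 6 required
Employment 96 ≥ 24 months
Total monthly debts = (20 + 985 + 1,440) = 2,445. Debt-to-income = 2,445/5,000 = 48.9% — meets 50% limit
Fails on reserves.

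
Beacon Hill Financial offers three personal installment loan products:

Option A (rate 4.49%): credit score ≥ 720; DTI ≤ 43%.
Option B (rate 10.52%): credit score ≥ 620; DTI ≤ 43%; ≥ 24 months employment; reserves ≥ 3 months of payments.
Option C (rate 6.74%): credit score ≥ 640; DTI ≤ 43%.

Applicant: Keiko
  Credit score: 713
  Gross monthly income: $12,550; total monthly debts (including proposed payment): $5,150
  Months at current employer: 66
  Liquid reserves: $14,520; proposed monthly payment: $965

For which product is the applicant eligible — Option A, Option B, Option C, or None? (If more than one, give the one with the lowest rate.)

Option C

DTI = 5,150/12,550 = 41%.
Reserves = 14,520/965 = 15.0 months.
Option A: score 713 < 720; DTI 41% ≤ 43% → does not qualify.
Option B: score 713 ≥ 620; DTI 41% ≤ 43%; employment 66 ≥ 24 mo; reserves 15.0 ≥ 3 mo → qualifies.
Option C: score 713 ≥ 640; DTI 41% ≤ 43% → qualifies.
Qualifying: Option B, Option C. Lowest rate is 6.74% → Option C.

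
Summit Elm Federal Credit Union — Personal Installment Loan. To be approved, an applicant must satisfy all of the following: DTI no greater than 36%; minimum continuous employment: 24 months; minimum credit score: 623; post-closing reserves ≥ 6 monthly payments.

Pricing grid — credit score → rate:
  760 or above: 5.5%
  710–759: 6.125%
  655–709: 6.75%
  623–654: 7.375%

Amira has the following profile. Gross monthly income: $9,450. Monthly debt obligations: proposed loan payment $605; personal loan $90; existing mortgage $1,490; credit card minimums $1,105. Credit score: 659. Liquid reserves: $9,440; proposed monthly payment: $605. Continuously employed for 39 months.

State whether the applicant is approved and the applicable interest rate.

Credit score 659 ≥ 623 (meets minimum)
Liquid reserves cover 9,440/605 = 15.6 months — ≥ 6 required
Employment 39 ≥ 24 months
Total monthly debts = (605 + 90 + 1,490 + 1,105) = 3,290. Debt-to-income = 3,290/9,450 = 34.8% — meets 36% limit
All requirements met. Score 659 falls in the 655–709 tier → 6.75%.

Approved at 6.75%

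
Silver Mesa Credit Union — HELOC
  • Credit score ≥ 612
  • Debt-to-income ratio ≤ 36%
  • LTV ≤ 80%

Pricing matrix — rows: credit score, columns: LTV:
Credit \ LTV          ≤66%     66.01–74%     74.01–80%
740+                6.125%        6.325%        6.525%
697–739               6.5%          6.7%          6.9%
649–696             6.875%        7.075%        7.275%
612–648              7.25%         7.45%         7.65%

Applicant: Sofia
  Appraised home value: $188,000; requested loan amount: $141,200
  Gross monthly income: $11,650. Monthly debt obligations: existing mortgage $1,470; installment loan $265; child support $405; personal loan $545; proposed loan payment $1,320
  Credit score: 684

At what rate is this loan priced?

Credit score 684 ≥ 612; Total monthly debts = (1,470 + 265 + 405 + 545 + 1,320) = 4,005. DTI: 4,005 ÷ 11,650 = 34.4%, within the 36% cap
LTV = 141,200/188,000 = 75.1% ≤ 80%
Credit 684 → row 649–696; LTV 75.1% → column 74.01–80%. Grid cell → 7.275%.

7.275%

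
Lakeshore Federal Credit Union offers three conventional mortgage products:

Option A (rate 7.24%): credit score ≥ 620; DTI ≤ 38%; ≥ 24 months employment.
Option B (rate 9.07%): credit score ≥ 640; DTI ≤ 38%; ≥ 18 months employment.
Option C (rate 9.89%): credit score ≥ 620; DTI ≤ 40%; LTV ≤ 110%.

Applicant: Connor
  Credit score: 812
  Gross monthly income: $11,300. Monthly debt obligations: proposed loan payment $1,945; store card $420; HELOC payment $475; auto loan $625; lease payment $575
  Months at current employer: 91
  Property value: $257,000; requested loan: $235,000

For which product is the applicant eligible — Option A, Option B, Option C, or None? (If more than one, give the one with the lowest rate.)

Total debts = (1,945 + 420 + 475 + 625 + 575) = 4,040; DTI = 4,040/11,300 = 35.8%.
LTV = 235,000/257,000 = 91.4%.
Option A: score 812 ≥ 620; DTI 35.8% ≤ 38%; employment 91 ≥ 24 mo → qualifies.
Option B: score 812 ≥ 640; DTI 35.8% ≤ 38%; employment 91 ≥ 18 mo → qualifies.
Option C: score 812 ≥ 620; DTI 35.8% ≤ 40%; LTV 91.4% ≤ 110% → qualifies.
Qualifying: Option A, Option B, Option C. Lowest rate is 7.24% → Option A.

Option A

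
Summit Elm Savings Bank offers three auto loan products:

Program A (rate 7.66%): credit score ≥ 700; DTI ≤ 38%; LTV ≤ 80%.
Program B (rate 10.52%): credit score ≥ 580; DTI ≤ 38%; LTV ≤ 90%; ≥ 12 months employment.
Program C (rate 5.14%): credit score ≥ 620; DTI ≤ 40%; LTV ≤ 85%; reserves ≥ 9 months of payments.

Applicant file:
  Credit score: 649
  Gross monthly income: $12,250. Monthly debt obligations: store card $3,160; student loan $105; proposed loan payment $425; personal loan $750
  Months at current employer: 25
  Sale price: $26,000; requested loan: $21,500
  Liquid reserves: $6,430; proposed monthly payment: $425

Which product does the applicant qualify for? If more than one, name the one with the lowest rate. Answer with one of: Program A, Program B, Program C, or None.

Program C

Total debts = (3,160 + 105 + 425 + 750) = 4,440; DTI = 4,440/12,250 = 36.2%.
LTV = 21,500/26,000 = 82.7%.
Reserves = 6,430/425 = 15.1 months.
Program A: score 649 < 700; DTI 36.2% ≤ 38%; LTV 82.7% > 80% → does not qualify.
Program B: score 649 ≥ 580; DTI 36.2% ≤ 38%; LTV 82.7% ≤ 90%; employment 25 ≥ 12 mo → qualifies.
Program C: score 649 ≥ 620; DTI 36.2% ≤ 40%; LTV 82.7% ≤ 85%; reserves 15.1 ≥ 9 mo → qualifies.
Qualifying: Program B, Program C. Lowest rate is 5.14% → Program C.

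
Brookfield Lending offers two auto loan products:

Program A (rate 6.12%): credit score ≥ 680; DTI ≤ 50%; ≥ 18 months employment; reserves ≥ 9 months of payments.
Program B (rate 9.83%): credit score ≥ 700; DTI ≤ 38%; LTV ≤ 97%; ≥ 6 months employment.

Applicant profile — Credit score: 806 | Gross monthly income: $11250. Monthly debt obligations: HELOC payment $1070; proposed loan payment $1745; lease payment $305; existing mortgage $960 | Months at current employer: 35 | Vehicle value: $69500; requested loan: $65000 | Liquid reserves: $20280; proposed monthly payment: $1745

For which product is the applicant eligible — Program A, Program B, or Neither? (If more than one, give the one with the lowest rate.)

Program A

Total debts = (1,070 + 1,745 + 305 + 960) = 4,080; DTI = 4,080/11,250 = 36.3%.
LTV = 65,000/69,500 = 93.5%.
Reserves = 20,280/1,745 = 11.6 months.
Program A: score 806 ≥ 680; DTI 36.3% ≤ 50%; employment 35 ≥ 18 mo; reserves 11.6 ≥ 9 mo → qualifies.
Program B: score 806 ≥ 700; DTI 36.3% ≤ 38%; LTV 93.5% ≤ 97%; employment 35 ≥ 6 mo → qualifies.
Qualifying: Program A, Program B. Lowest rate is 6.12% → Program A.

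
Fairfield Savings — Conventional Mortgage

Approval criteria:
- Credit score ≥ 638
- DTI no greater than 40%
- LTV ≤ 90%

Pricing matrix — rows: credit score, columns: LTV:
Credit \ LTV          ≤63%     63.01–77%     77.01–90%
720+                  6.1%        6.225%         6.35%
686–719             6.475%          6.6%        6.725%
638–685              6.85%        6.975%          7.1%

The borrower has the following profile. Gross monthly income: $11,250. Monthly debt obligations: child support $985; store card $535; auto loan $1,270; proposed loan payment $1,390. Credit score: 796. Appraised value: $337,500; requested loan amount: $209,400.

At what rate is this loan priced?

Credit score 796 ≥ 638; Total monthly debts = (985 + 535 + 1,270 + 1,390) = 4,180. Debt-to-income = 4,180/11,250 = 37.2% — meets 40% limit
LTV: 209,400 ÷ 337,500 = 62%, within 90% cap
Credit 796 → row 720+; LTV 62% → column ≤63%. Grid cell → 6.1%.

6.1%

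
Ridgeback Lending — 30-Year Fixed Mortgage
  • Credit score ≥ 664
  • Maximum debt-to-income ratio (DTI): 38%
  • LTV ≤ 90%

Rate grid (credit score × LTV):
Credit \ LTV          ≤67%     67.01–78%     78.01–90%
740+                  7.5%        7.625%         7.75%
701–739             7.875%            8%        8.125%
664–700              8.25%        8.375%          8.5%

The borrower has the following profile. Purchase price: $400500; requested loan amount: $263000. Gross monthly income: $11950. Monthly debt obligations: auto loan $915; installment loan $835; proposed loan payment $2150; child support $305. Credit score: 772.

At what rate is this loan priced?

7.5%

Credit score 772 ≥ 664; Total monthly debts = (915 + 835 + 2,150 + 305) = 4,205. DTI: 4,205 ÷ 11,950 = 35.2%, within the 38% cap
LTV: 263,000 ÷ 400,500 = 65.7%, within 90% cap
Score 772 is in the 740+ band; LTV 65.7% is in the ≤67% band → 7.5%.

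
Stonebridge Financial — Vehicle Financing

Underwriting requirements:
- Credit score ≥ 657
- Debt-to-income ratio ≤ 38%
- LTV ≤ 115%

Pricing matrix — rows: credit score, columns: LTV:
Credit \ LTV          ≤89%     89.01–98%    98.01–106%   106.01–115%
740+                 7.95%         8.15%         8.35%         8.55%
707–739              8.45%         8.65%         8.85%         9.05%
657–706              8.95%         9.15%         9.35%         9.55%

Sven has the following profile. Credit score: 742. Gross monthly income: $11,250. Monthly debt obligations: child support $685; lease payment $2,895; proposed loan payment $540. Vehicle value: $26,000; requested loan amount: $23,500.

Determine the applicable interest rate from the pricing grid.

8.15%

Credit score 742 ≥ 657; Total monthly debts = (685 + 2,895 + 540) = 4,120. DTI: 4,120 ÷ 11,250 = 36.6%, within the 38% cap
LTV = 23,500/26,000 = 90.4% ≤ 115%
Row: 742 falls in 740+. Column: 90.4% falls in 89.01–98%. Rate = 8.15%.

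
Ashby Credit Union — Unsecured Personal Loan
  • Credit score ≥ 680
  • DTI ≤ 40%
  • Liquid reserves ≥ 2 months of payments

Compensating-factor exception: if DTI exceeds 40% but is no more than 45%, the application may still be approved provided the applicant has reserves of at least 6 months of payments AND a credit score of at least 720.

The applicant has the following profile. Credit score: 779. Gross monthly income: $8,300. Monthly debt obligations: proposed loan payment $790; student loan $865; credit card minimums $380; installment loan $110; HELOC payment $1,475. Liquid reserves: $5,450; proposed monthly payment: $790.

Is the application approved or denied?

Credit score 779 ≥ 680 (meets base)
Total debts = (790 + 865 + 380 + 110 + 1,475) = 3,620. DTI = 3,620/8,300 = 43.6% > 40% — standard DTI limit exceeded.
Liquid reserves cover 5,450/790 = 6.9 months — ≥ 2 required
43.6% falls in the override range (40%–45%), so the compensating-factor test applies.
Override check — reserves: 6.9 mo (ok); score: 779 (ok).
Both compensating conditions met → exception applies.

Approved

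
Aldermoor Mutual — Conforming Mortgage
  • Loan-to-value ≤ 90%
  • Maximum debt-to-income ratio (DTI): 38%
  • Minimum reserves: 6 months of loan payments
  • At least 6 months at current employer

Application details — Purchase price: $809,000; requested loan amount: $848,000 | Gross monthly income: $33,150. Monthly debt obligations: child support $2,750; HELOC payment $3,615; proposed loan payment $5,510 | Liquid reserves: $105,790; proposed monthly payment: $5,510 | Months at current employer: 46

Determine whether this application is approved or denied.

LTV = 848,000/809,000 = 104.8% > 90%
Total monthly debts = (2,750 + 3,615 + 5,510) = 11,875. DTI = 11,875/33,150 = 35.8% ≤ 38%
Liquid reserves cover 105,790/5,510 = 19.2 months — ≥ 6 required
Employment 46 ≥ 6 months
Fails on LTV.

Denied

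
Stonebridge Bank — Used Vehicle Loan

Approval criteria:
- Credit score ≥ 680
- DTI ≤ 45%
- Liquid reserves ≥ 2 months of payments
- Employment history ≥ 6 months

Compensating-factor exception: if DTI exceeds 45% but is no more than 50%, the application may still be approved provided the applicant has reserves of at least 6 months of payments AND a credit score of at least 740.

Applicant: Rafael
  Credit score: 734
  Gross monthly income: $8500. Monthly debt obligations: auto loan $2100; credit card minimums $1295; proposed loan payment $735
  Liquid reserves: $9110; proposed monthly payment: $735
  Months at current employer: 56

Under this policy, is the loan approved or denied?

Denied

Credit score 734 ≥ 680 (meets base)
Total debts = (2,100 + 1,295 + 735) = 4,130. DTI = 4,130/8,500 = 48.6% > 45% — standard DTI limit exceeded.
Liquid reserves cover 9,110/735 = 12.4 months — ≥ 2 required
Employment 56 ≥ 6 months
48.6% falls in the override range (45%–50%), so the compensating-factor test applies.
Override check — reserves: 12.4 mo (ok); score: 734 (below 740).
Compensating-factor requirement not fully met.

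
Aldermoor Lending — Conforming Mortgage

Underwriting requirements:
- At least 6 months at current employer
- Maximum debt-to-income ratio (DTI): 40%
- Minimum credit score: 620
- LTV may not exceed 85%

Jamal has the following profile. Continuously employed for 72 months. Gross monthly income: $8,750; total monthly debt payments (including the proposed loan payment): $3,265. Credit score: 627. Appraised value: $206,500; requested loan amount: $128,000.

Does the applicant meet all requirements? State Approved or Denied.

Approved

Employment 72 ≥ 6 months
DTI = 3,265/8,750 = 37.3% ≤ 40%
Credit score 627 ≥ 620 (meets)
Loan-to-value = 128,000/206,500 = 62% — pass (85% max)
All criteria satisfied.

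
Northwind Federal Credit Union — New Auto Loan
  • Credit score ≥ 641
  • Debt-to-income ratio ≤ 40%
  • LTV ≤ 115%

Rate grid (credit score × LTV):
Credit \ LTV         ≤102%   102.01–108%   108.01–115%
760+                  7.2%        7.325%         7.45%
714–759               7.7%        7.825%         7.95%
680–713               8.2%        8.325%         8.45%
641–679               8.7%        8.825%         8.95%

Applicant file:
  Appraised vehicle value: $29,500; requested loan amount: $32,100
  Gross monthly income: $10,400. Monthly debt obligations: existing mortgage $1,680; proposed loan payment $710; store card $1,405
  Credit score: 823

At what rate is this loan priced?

7.45%

Credit score 823 ≥ 641; Total monthly debts = (1,680 + 710 + 1,405) = 3,795. DTI: 3,795 ÷ 10,400 = 36.5%, within the 40% cap
Loan-to-value = 32,100/29,500 = 108.8% — pass (115% max)
Score 823 is in the 760+ band; LTV 108.8% is in the 108.01–115% band → 7.45%.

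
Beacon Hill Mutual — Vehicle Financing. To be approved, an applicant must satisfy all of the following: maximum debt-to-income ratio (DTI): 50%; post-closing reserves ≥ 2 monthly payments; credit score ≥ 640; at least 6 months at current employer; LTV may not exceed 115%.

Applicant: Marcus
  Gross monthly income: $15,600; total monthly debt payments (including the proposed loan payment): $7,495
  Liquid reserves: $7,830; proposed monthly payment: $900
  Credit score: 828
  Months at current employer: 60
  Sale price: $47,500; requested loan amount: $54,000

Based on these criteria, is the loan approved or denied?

Approved

Debt-to-income = 7,495/15,600 = 48% — meets 50% limit
Liquid reserves cover 7,830/900 = 8.7 months — ≥ 2 required
Credit score 828 ≥ 640 (meets)
Employment 60 ≥ 6 months
LTV = 54,000/47,500 = 113.7% ≤ 115%
All criteria satisfied.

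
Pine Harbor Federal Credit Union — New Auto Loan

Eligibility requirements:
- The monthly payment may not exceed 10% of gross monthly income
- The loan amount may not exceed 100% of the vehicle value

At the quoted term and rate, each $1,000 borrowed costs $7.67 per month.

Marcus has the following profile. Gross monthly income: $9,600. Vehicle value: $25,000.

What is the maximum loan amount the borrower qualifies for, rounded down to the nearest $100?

$25,000

Payment cap: 10% × $9,600 = $960/month.
At $7.67 per $1,000, that supports 960/7.67 × 1,000 ≈ $125,162 → $125,100.
LTV cap: 100% × $25,000 = $25,000 → $25,000.
Binding constraint: loan-to-value.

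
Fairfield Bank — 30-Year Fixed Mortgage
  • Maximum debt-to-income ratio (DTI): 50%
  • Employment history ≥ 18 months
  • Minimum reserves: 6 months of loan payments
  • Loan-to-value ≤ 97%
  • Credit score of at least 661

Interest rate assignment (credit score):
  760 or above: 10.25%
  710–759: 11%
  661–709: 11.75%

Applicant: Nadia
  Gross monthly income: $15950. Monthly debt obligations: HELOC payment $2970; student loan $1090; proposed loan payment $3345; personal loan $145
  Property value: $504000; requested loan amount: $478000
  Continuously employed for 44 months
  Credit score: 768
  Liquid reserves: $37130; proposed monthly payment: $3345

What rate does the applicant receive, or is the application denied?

Credit score 768 ≥ 661 (meets minimum)
Total monthly debts = (2,970 + 1,090 + 3,345 + 145) = 7,550. Debt-to-income = 7,550/15,950 = 47.3% — meets 50% limit
LTV = 478,000/504,000 = 94.8% ≤ 97%
Reserves = 37,130/3,345 = 11.1 months ≥ 6
Employment 44 ≥ 18 months
All requirements met. Score 768 falls in the 760 or above tier → 10.25%.

Approved at 10.25%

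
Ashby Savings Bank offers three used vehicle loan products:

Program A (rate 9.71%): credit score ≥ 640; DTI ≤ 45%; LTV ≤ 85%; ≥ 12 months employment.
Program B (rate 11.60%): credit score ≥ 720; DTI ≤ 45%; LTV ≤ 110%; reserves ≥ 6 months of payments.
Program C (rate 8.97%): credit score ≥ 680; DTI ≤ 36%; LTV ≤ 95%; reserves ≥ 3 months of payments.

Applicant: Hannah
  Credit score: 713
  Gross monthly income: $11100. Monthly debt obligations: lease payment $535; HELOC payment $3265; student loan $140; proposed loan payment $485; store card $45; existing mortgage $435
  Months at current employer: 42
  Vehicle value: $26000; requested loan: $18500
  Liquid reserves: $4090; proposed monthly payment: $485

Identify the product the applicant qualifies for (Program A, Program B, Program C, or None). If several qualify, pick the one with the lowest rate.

Total debts = (535 + 3,265 + 140 + 485 + 45 + 435) = 4,905; DTI = 4,905/11,100 = 44.2%.
LTV = 18,500/26,000 = 71.2%.
Reserves = 4,090/485 = 8.4 months.
Program A: score 713 ≥ 640; DTI 44.2% ≤ 45%; LTV 71.2% ≤ 85%; employment 42 ≥ 12 mo → qualifies.
Program B: score 713 < 720; DTI 44.2% ≤ 45%; LTV 71.2% ≤ 110%; reserves 8.4 ≥ 6 mo → does not qualify.
Program C: score 713 ≥ 680; DTI 44.2% > 36%; LTV 71.2% ≤ 95%; reserves 8.4 ≥ 3 mo → does not qualify.

Program A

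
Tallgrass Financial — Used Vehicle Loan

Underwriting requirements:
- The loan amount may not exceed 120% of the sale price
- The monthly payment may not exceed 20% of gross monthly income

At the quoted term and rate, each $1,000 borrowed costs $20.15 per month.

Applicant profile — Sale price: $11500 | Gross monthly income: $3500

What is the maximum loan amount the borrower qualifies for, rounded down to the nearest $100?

$13,800

Payment cap: 20% × $3,500 = $700/month.
At $20.15 per $1,000, that supports 700/20.15 × 1,000 ≈ $34,739 → $34,700.
LTV cap: 120% × $11,500 = $13,800 → $13,800.
Binding constraint: loan-to-value.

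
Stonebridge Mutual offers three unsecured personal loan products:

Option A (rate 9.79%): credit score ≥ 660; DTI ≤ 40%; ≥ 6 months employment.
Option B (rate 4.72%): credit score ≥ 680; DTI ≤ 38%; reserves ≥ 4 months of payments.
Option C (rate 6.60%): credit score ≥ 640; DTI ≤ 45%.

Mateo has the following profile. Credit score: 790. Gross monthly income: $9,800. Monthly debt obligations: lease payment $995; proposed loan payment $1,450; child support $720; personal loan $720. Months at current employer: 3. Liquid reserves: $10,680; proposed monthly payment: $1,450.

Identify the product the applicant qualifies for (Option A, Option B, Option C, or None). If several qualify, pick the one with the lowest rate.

Total debts = (995 + 1,450 + 720 + 720) = 3,885; DTI = 3,885/9,800 = 39.6%.
Reserves = 10,680/1,450 = 7.4 months.
Option A: score 790 ≥ 660; DTI 39.6% ≤ 40%; employment 3 < 6 mo → does not qualify.
Option B: score 790 ≥ 680; DTI 39.6% > 38%; reserves 7.4 ≥ 4 mo → does not qualify.
Option C: score 790 ≥ 640; DTI 39.6% ≤ 45% → qualifies.

Option C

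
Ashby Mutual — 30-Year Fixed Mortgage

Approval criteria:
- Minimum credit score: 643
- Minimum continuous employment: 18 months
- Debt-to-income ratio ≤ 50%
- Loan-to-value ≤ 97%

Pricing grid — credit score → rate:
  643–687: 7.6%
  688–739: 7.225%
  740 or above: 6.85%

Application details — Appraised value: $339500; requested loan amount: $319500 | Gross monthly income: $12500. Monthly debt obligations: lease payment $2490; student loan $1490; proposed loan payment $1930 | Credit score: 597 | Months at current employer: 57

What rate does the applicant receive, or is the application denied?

Denied

Credit score 597 < 643 (below minimum)
Loan-to-value = 319,500/339,500 = 94.1% — pass (97% max)
Total monthly debts = (2,490 + 1,490 + 1,930) = 5,910. DTI = 5,910/12,500 = 47.3% ≤ 50%
Employment 57 ≥ 18 months
Not all requirements met → denied.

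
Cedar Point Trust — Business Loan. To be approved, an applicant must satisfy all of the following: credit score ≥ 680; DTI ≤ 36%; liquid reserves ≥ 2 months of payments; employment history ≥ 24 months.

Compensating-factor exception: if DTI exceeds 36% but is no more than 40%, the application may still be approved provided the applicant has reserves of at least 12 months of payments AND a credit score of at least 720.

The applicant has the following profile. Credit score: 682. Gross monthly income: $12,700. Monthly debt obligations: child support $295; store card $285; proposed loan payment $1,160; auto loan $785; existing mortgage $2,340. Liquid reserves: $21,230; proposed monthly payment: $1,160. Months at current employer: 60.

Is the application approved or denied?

Credit score 682 ≥ 680 (meets base)
Total debts = (295 + 285 + 1,160 + 785 + 2,340) = 4,865. DTI: 4,865 ÷ 12,700 = 38.3%, over the 36% base limit.
Reserves = 21,230/1,160 = 18.3 months ≥ 2
Employment 60 ≥ 24 months
38.3% falls in the override range (36%–40%), so the compensating-factor test applies.
Reserves 18.3 ≥ 12 months; credit score 682 < 720.
Compensating-factor requirement not fully met.

Denied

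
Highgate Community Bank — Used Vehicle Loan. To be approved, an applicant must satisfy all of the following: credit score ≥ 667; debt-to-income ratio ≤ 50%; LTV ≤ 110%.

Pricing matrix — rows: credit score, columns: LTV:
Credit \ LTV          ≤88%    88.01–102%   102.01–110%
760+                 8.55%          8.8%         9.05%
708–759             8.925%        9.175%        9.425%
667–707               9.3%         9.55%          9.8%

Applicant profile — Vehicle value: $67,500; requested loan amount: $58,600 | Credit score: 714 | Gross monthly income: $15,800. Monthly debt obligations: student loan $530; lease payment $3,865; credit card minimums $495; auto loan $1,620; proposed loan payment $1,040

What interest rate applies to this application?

8.925%

Credit score 714 ≥ 667; Total monthly debts = (530 + 3,865 + 495 + 1,620 + 1,040) = 7,550. Debt-to-income = 7,550/15,800 = 47.8% — meets 50% limit
LTV: 58,600 ÷ 67,500 = 86.8%, within 110% cap
Score 714 is in the 708–759 band; LTV 86.8% is in the ≤88% band → 8.925%.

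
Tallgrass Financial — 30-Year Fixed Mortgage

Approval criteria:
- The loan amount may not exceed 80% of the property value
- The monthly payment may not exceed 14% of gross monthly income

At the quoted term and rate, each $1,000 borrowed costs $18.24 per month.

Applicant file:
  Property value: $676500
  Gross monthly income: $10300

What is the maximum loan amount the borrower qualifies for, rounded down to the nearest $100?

Payment cap: 14% × $10,300 = $1,442/month.
At $18.24 per $1,000, that supports 1,442/18.24 × 1,000 ≈ $79,057 → $79,000.
LTV cap: 80% × $676,500 = $541,200 → $541,200.
Binding constraint: payment-to-income.

$79,000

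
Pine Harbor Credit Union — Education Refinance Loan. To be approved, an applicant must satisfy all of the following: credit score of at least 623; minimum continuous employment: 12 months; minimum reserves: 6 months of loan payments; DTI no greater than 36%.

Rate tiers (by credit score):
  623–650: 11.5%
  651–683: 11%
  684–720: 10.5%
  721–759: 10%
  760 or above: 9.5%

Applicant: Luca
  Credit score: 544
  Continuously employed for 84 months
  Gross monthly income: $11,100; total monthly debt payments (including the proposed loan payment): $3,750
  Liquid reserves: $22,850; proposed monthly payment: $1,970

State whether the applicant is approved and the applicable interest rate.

Credit score 544 < 623 (below minimum)
Reserves: 22,850 ÷ 1,970 = 11.6 months (meets 6-month minimum)
Employment 84 ≥ 12 months
Debt-to-income = 3,750/11,100 = 33.8% — meets 36% limit
Not all requirements met → denied.

Denied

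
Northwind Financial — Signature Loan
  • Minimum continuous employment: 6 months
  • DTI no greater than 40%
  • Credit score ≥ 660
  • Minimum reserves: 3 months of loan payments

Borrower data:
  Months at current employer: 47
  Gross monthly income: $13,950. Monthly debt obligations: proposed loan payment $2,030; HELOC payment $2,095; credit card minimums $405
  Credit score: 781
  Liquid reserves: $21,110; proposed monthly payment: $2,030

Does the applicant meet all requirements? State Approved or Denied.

Employment 47 ≥ 6 months
Total monthly debts = (2,030 + 2,095 + 405) = 4,530. Debt-to-income = 4,530/13,950 = 32.5% — meets 40% limit
Credit score 781 ≥ 660 (meets)
Reserves: 21,110 ÷ 2,030 = 10.4 months (meets 3-month minimum)
All criteria satisfied.

Approved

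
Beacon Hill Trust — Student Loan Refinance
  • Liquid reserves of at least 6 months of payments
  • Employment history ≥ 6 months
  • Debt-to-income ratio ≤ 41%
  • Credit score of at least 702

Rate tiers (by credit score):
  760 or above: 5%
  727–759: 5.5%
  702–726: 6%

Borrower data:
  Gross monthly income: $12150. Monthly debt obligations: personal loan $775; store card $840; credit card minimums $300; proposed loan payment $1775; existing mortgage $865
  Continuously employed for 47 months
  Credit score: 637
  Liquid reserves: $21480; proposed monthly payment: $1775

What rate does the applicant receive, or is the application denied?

Denied

Credit score 637 < 702 (below minimum)
Total monthly debts = (775 + 840 + 300 + 1,775 + 865) = 4,555. DTI = 4,555/12,150 = 37.5% ≤ 41%
Liquid reserves cover 21,480/1,775 = 12.1 months — ≥ 6 required
Employment 47 ≥ 6 months
Not all requirements met → denied.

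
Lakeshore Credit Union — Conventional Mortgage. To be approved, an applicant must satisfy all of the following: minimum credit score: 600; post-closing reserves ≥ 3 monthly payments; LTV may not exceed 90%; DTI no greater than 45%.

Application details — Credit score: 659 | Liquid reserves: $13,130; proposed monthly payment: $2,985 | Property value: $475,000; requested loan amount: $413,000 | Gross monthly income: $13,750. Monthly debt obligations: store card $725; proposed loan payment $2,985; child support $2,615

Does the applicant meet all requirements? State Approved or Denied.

Credit score 659 ≥ 600 (meets)
Liquid reserves cover 13,130/2,985 = 4.4 months — ≥ 3 required
LTV = 413,000/475,000 = 86.9% ≤ 90%
Total monthly debts = (725 + 2,985 + 2,615) = 6,325. DTI: 6,325 ÷ 13,750 = 46%, exceeds the 45% cap
Fails on DTI.

Denied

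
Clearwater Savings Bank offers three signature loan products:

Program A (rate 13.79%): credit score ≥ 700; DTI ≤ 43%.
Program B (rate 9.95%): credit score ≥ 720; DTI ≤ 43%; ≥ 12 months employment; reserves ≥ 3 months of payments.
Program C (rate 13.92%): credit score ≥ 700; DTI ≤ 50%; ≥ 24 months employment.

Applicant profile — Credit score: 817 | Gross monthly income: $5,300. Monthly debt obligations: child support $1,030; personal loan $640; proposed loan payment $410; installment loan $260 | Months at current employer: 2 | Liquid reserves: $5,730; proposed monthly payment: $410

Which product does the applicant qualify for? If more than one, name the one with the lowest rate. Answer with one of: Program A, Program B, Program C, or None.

None

Total debts = (1,030 + 640 + 410 + 260) = 2,340; DTI = 2,340/5,300 = 44.2%.
Reserves = 5,730/410 = 14.0 months.
Program A: score 817 ≥ 700; DTI 44.2% > 43% → does not qualify.
Program B: score 817 ≥ 720; DTI 44.2% > 43%; employment 2 < 12 mo; reserves 14.0 ≥ 3 mo → does not qualify.
Program C: score 817 ≥ 700; DTI 44.2% ≤ 50%; employment 2 < 24 mo → does not qualify.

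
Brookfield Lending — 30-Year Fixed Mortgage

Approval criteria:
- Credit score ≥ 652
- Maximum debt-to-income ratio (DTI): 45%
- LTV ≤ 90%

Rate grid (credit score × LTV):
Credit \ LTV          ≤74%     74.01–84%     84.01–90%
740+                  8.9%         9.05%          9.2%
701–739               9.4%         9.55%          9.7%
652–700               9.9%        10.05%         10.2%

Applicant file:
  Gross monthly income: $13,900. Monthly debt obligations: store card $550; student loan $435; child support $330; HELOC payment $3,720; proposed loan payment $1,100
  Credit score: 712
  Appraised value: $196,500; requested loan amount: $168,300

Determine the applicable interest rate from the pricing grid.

9.7%

Credit score 712 ≥ 652; Total monthly debts = (550 + 435 + 330 + 3,720 + 1,100) = 6,135. DTI: 6,135 ÷ 13,900 = 44.1%, within the 45% cap
LTV: 168,300 ÷ 196,500 = 85.6%, within 90% cap
Row: 712 falls in 701–739. Column: 85.6% falls in 84.01–90%. Rate = 9.7%.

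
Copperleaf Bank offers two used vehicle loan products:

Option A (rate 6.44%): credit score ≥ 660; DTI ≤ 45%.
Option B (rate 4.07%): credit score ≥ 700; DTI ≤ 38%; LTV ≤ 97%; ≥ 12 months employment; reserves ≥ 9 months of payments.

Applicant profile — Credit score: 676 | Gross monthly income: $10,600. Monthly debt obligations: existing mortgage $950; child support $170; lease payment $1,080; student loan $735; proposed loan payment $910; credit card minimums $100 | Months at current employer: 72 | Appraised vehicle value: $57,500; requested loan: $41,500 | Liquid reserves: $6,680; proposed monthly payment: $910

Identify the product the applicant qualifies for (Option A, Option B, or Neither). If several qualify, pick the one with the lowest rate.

Option A

Total debts = (950 + 170 + 1,080 + 735 + 910 + 100) = 3,945; DTI = 3,945/10,600 = 37.2%.
LTV = 41,500/57,500 = 72.2%.
Reserves = 6,680/910 = 7.3 months.
Option A: score 676 ≥ 660; DTI 37.2% ≤ 45% → qualifies.
Option B: score 676 < 700; DTI 37.2% ≤ 38%; LTV 72.2% ≤ 97%; employment 72 ≥ 12 mo; reserves 7.3 < 9 mo → does not qualify.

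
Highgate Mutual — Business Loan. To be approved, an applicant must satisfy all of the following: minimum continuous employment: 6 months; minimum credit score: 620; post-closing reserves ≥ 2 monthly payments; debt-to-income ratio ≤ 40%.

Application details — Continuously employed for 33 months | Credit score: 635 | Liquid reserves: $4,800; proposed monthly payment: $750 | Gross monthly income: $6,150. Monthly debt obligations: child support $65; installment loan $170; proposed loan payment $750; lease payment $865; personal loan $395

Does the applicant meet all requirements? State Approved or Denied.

Approved

Employment 33 ≥ 6 months
Credit score 635 ≥ 620 (meets)
Liquid reserves cover 4,800/750 = 6.4 months — ≥ 2 required
Total monthly debts = (65 + 170 + 750 + 865 + 395) = 2,245. DTI: 2,245 ÷ 6,150 = 36.5%, within the 40% cap
All criteria satisfied.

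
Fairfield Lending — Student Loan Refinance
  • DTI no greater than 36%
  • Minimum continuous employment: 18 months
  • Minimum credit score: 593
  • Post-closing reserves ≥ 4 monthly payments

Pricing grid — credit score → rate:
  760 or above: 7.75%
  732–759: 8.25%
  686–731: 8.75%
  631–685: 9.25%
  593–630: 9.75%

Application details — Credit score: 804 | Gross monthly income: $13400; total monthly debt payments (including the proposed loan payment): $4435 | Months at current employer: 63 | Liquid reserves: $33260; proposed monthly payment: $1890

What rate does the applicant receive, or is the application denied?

Credit score 804 ≥ 593 (meets minimum)
Debt-to-income = 4,435/13,400 = 33.1% — meets 36% limit
Employment 63 ≥ 18 months
Liquid reserves cover 33,260/1,890 = 17.6 months — ≥ 4 required
All requirements met. Score 804 falls in the 760 or above tier → 7.75%.

Approved at 7.75%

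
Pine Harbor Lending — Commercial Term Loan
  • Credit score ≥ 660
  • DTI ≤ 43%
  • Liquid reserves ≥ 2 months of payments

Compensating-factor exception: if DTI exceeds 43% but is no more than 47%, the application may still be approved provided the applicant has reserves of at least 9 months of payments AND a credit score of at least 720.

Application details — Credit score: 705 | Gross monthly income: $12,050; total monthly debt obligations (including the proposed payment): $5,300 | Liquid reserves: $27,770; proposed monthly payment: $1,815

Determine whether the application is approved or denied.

Credit score 705 ≥ 660 (meets base)
DTI = 5,300/12,050 = 44% > 43% — standard DTI limit exceeded.
Reserves = 27,770/1,815 = 15.3 months ≥ 2
44% falls in the override range (43%–47%), so the compensating-factor test applies.
Override check — reserves: 15.3 mo (ok); score: 705 (below 720).
Override conditions not both satisfied; exception does not apply.

Denied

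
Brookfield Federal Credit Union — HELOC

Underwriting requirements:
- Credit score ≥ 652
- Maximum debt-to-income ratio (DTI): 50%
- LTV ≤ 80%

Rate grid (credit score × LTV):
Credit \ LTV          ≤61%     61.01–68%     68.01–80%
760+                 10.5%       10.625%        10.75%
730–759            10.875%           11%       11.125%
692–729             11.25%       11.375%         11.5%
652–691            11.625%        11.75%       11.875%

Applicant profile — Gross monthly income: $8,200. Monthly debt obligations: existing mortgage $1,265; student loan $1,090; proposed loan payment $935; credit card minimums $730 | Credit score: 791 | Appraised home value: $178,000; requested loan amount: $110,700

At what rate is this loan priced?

10.625%

Credit score 791 ≥ 652; Total monthly debts = (1,265 + 1,090 + 935 + 730) = 4,020. Debt-to-income = 4,020/8,200 = 49% — meets 50% limit
LTV = 110,700/178,000 = 62.2% ≤ 80%
Row: 791 falls in 760+. Column: 62.2% falls in 61.01–68%. Rate = 10.625%.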